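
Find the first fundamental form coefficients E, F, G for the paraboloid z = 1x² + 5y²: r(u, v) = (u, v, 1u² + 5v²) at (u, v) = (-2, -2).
E = 17;  F = 80;  G = 401

Partials: r_u = (1, 0, 2*u), r_v = (0, 1, 10*v). As functions of (u, v):
  E = r_u · r_u = 4*u^2 + 1,
  F = r_u · r_v = 20*u*v,
  G = r_v · r_v = 100*v^2 + 1.
Evaluating at (u, v) = (-2, -2): E = 17, F = 80, G = 401.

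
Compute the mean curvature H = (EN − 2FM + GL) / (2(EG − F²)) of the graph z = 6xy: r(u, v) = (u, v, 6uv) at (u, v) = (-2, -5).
H = -432*sqrt(1045)/218405

With E = 36*v^2 + 1, F = 36*u*v, G = 36*u^2 + 1, L = 0, M = 6/sqrt(36*u^2 + 36*v^2 + 1), N = 0, assemble
  H = (EN − 2FM + GL) / (2(EG − F²)) = -216*u*v/(36*u^2 + 36*v^2 + 1)^(3/2).
At (u, v) = (-2, -5): H = -432*sqrt(1045)/218405.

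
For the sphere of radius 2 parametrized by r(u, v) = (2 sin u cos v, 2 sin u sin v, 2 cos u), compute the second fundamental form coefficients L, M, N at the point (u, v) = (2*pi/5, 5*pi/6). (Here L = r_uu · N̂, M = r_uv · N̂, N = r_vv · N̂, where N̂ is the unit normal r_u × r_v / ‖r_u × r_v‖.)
L = -2;  M = 0;  N = -5/4 - sqrt(5)/4

Compute the unit normal N̂(u, v) = (sin(u)^2*cos(v)/Abs(sin(u)), sin(u)^2*sin(v)/Abs(sin(u)), sin(2*u)/(2*Abs(sin(u)))), and the second partials r_uu, r_uv, r_vv. Take dot products:
  L(u, v) = r_uu · N̂ = -2*sin(u)/Abs(sin(u)),
  M(u, v) = r_uv · N̂ = 0,
  N(u, v) = r_vv · N̂ = -2*sin(u)^3/Abs(sin(u)).
Evaluating at (u, v) = (2*pi/5, 5*pi/6):
  L = -2, M = 0, N = -5/4 - sqrt(5)/4.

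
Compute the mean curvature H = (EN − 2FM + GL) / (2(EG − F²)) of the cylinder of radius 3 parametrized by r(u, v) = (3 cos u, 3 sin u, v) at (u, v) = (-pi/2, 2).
H = -1/6

With E = 9, F = 0, G = 1, L = -3, M = 0, N = 0, assemble
  H = (EN − 2FM + GL) / (2(EG − F²)) = -1/6.
At (u, v) = (-pi/2, 2): H = -1/6.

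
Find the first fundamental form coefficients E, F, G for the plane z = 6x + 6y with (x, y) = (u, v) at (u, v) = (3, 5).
E = 37;  F = 36;  G = 37

Partials: r_u = (1, 0, 6), r_v = (0, 1, 6). As functions of (u, v):
  E = r_u · r_u = 37,
  F = r_u · r_v = 36,
  G = r_v · r_v = 37.
Evaluating at (u, v) = (3, 5): E = 37, F = 36, G = 37.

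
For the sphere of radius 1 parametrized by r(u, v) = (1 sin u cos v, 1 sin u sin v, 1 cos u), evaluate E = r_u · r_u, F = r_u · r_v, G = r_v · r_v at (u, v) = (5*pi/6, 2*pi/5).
E = 1;  F = 0;  G = 1/4

Partials: r_u = (cos(u)*cos(v), sin(v)*cos(u), -sin(u)), r_v = (-sin(u)*sin(v), sin(u)*cos(v), 0). As functions of (u, v):
  E = r_u · r_u = 1,
  F = r_u · r_v = 0,
  G = r_v · r_v = sin(u)^2.
Evaluating at (u, v) = (5*pi/6, 2*pi/5): E = 1, F = 0, G = 1/4.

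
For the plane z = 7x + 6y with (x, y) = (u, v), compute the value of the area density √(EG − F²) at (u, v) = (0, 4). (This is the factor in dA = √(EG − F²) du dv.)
√(EG − F²)|_{(0, 4)} = sqrt(86)

E = 50, F = 42, G = 37, so EG − F² = 86. Taking the positive square root: √(EG − F²) = sqrt(86). At (u, v) = (0, 4): sqrt(86).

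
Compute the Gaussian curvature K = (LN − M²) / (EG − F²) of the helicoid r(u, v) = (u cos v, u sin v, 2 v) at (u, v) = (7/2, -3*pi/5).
K = -64/4225

Coefficients of the first fundamental form: E = 1, F = 0, G = u^2 + 4.
Coefficients of the second fundamental form: L = 0, M = -2/sqrt(u^2 + 4), N = 0.
Assemble K = (LN − M²)/(EG − F²) = -4/(u^2 + 4)^2. At (u, v) = (7/2, -3*pi/5): K = -64/4225.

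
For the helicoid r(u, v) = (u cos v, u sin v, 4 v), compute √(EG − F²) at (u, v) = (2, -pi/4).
√(EG − F²)|_{(2, -pi/4)} = 2*sqrt(5)

E = 1, F = 0, G = u^2 + 16; EG − F² = u^2 + 16; √(EG − F²) = sqrt(u^2 + 16). At the given point: 2*sqrt(5).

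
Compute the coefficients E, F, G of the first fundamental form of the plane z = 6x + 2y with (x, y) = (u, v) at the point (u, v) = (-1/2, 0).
E = 37;  F = 12;  G = 5

Partials: r_u = (1, 0, 6), r_v = (0, 1, 2). As functions of (u, v):
  E = r_u · r_u = 37,
  F = r_u · r_v = 12,
  G = r_v · r_v = 5.
Evaluating at (u, v) = (-1/2, 0): E = 37, F = 12, G = 5.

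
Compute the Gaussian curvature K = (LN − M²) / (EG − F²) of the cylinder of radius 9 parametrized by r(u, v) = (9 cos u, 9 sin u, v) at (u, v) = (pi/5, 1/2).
K = 0

Coefficients of the first fundamental form: E = 81, F = 0, G = 1.
Coefficients of the second fundamental form: L = -9, M = 0, N = 0.
Assemble K = (LN − M²)/(EG − F²) = 0. At (u, v) = (pi/5, 1/2): K = 0.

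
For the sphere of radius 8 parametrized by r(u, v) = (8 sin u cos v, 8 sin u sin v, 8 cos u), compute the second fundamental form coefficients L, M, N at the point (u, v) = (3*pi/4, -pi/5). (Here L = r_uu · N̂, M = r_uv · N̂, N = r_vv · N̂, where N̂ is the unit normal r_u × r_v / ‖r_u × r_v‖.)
L = -8;  M = 0;  N = -4

Compute the unit normal N̂(u, v) = (sin(u)^2*cos(v)/Abs(sin(u)), sin(u)^2*sin(v)/Abs(sin(u)), sin(2*u)/(2*Abs(sin(u)))), and the second partials r_uu, r_uv, r_vv. Take dot products:
  L(u, v) = r_uu · N̂ = -8*sin(u)/Abs(sin(u)),
  M(u, v) = r_uv · N̂ = 0,
  N(u, v) = r_vv · N̂ = -8*sin(u)^3/Abs(sin(u)).
Evaluating at (u, v) = (3*pi/4, -pi/5):
  L = -8, M = 0, N = -4.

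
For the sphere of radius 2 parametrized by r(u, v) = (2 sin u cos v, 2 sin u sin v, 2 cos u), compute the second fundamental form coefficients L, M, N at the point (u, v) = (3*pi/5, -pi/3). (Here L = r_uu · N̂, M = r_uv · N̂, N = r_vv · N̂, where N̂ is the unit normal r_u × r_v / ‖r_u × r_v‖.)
L = -2;  M = 0;  N = -5/4 - sqrt(5)/4

Compute the unit normal N̂(u, v) = (sin(u)^2*cos(v)/Abs(sin(u)), sin(u)^2*sin(v)/Abs(sin(u)), sin(2*u)/(2*Abs(sin(u)))), and the second partials r_uu, r_uv, r_vv. Take dot products:
  L(u, v) = r_uu · N̂ = -2*sin(u)/Abs(sin(u)),
  M(u, v) = r_uv · N̂ = 0,
  N(u, v) = r_vv · N̂ = -2*sin(u)^3/Abs(sin(u)).
Evaluating at (u, v) = (3*pi/5, -pi/3):
  L = -2, M = 0, N = -5/4 - sqrt(5)/4.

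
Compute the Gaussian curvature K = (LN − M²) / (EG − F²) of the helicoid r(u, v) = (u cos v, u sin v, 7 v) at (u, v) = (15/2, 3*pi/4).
K = -784/177241

Coefficients of the first fundamental form: E = 1, F = 0, G = u^2 + 49.
Coefficients of the second fundamental form: L = 0, M = -7/sqrt(u^2 + 49), N = 0.
Assemble K = (LN − M²)/(EG − F²) = -49/(u^2 + 49)^2. At (u, v) = (15/2, 3*pi/4): K = -784/177241.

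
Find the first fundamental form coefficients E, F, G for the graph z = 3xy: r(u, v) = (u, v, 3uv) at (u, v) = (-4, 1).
E = 10;  F = -36;  G = 145

Partials: r_u = (1, 0, 3*v), r_v = (0, 1, 3*u). As functions of (u, v):
  E = r_u · r_u = 9*v^2 + 1,
  F = r_u · r_v = 9*u*v,
  G = r_v · r_v = 9*u^2 + 1.
Evaluating at (u, v) = (-4, 1): E = 10, F = -36, G = 145.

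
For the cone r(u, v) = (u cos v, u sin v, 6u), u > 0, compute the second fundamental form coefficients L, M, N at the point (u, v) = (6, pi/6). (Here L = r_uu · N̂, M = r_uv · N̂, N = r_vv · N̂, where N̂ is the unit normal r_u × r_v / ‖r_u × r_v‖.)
L = 0;  M = 0;  N = 36*sqrt(37)/37

Compute the unit normal N̂(u, v) = (-6*sqrt(37)*u*cos(v)/(37*Abs(u)), -6*sqrt(37)*u*sin(v)/(37*Abs(u)), sqrt(37)*u/(37*Abs(u))), and the second partials r_uu, r_uv, r_vv. Take dot products:
  L(u, v) = r_uu · N̂ = 0,
  M(u, v) = r_uv · N̂ = 0,
  N(u, v) = r_vv · N̂ = 6*sqrt(37)*u^2/(37*Abs(u)).
Evaluating at (u, v) = (6, pi/6):
  L = 0, M = 0, N = 36*sqrt(37)/37.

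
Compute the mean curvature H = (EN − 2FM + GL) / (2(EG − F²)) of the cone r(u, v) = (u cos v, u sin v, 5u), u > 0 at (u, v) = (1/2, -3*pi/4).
H = 5*sqrt(26)/26

With E = 26, F = 0, G = u^2, L = 0, M = 0, N = 5*sqrt(26)*u^2/(26*Abs(u)), assemble
  H = (EN − 2FM + GL) / (2(EG − F²)) = 5*sqrt(26)/(52*Abs(u)).
At (u, v) = (1/2, -3*pi/4): H = 5*sqrt(26)/26.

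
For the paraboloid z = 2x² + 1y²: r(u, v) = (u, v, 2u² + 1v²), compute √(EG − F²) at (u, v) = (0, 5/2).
√(EG − F²)|_{(0, 5/2)} = sqrt(26)

E = 16*u^2 + 1, F = 8*u*v, G = 4*v^2 + 1; EG − F² = 16*u^2 + 4*v^2 + 1; √(EG − F²) = sqrt(16*u^2 + 4*v^2 + 1). At the given point: sqrt(26).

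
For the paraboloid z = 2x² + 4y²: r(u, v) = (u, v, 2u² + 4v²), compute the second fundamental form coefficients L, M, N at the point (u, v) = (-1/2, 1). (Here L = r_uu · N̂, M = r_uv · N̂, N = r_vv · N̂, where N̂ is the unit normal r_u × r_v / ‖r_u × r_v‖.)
L = 4*sqrt(69)/69;  M = 0;  N = 8*sqrt(69)/69

Compute the unit normal N̂(u, v) = (-4*u/sqrt(16*u^2 + 64*v^2 + 1), -8*v/sqrt(16*u^2 + 64*v^2 + 1), 1/sqrt(16*u^2 + 64*v^2 + 1)), and the second partials r_uu, r_uv, r_vv. Take dot products:
  L(u, v) = r_uu · N̂ = 4/sqrt(16*u^2 + 64*v^2 + 1),
  M(u, v) = r_uv · N̂ = 0,
  N(u, v) = r_vv · N̂ = 8/sqrt(16*u^2 + 64*v^2 + 1).
Evaluating at (u, v) = (-1/2, 1):
  L = 4*sqrt(69)/69, M = 0, N = 8*sqrt(69)/69.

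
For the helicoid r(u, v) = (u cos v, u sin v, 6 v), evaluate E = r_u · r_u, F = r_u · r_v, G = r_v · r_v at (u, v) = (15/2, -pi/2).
E = 1;  F = 0;  G = 369/4

Partials: r_u = (cos(v), sin(v), 0), r_v = (-u*sin(v), u*cos(v), 6). As functions of (u, v):
  E = r_u · r_u = 1,
  F = r_u · r_v = 0,
  G = r_v · r_v = u^2 + 36.
Evaluating at (u, v) = (15/2, -pi/2): E = 1, F = 0, G = 369/4.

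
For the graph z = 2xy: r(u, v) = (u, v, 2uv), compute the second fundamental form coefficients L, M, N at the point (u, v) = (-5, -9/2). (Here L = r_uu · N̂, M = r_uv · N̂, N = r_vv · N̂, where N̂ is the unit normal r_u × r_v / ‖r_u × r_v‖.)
L = 0;  M = sqrt(182)/91;  N = 0

Compute the unit normal N̂(u, v) = (-2*v/sqrt(4*u^2 + 4*v^2 + 1), -2*u/sqrt(4*u^2 + 4*v^2 + 1), 1/sqrt(4*u^2 + 4*v^2 + 1)), and the second partials r_uu, r_uv, r_vv. Take dot products:
  L(u, v) = r_uu · N̂ = 0,
  M(u, v) = r_uv · N̂ = 2/sqrt(4*u^2 + 4*v^2 + 1),
  N(u, v) = r_vv · N̂ = 0.
Evaluating at (u, v) = (-5, -9/2):
  L = 0, M = sqrt(182)/91, N = 0.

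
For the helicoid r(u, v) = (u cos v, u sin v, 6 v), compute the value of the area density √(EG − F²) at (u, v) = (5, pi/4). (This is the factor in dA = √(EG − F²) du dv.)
√(EG − F²)|_{(5, pi/4)} = sqrt(61)

E = 1, F = 0, G = u^2 + 36, so EG − F² = u^2 + 36. Taking the positive square root: √(EG − F²) = sqrt(u^2 + 36). At (u, v) = (5, pi/4): sqrt(61).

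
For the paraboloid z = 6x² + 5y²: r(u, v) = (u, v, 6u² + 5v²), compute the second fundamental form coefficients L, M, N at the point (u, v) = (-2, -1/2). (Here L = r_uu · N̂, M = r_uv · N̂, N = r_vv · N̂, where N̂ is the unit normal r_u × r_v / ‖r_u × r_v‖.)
L = 6*sqrt(602)/301;  M = 0;  N = 5*sqrt(602)/301

Compute the unit normal N̂(u, v) = (-12*u/sqrt(144*u^2 + 100*v^2 + 1), -10*v/sqrt(144*u^2 + 100*v^2 + 1), 1/sqrt(144*u^2 + 100*v^2 + 1)), and the second partials r_uu, r_uv, r_vv. Take dot products:
  L(u, v) = r_uu · N̂ = 12/sqrt(144*u^2 + 100*v^2 + 1),
  M(u, v) = r_uv · N̂ = 0,
  N(u, v) = r_vv · N̂ = 10/sqrt(144*u^2 + 100*v^2 + 1).
Evaluating at (u, v) = (-2, -1/2):
  L = 6*sqrt(602)/301, M = 0, N = 5*sqrt(602)/301.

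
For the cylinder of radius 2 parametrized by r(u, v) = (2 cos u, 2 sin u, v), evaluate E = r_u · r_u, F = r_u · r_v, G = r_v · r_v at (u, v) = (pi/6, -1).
E = 4;  F = 0;  G = 1

Partials: r_u = (-2*sin(u), 2*cos(u), 0), r_v = (0, 0, 1). As functions of (u, v):
  E = r_u · r_u = 4,
  F = r_u · r_v = 0,
  G = r_v · r_v = 1.
Evaluating at (u, v) = (pi/6, -1): E = 4, F = 0, G = 1.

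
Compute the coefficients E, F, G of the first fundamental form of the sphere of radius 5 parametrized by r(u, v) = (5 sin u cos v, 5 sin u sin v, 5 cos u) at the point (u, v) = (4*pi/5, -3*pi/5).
E = 25;  F = 0;  G = 125/8 - 25*sqrt(5)/8

Partials: r_u = (5*cos(u)*cos(v), 5*sin(v)*cos(u), -5*sin(u)), r_v = (-5*sin(u)*sin(v), 5*sin(u)*cos(v), 0). As functions of (u, v):
  E = r_u · r_u = 25,
  F = r_u · r_v = 0,
  G = r_v · r_v = 25*sin(u)^2.
Evaluating at (u, v) = (4*pi/5, -3*pi/5): E = 25, F = 0, G = 125/8 - 25*sqrt(5)/8.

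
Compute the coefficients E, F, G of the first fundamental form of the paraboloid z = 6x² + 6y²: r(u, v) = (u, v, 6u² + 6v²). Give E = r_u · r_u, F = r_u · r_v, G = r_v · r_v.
E = 144*u^2 + 1;  F = 144*u*v;  G = 144*v^2 + 1

Compute partials: r_u = (1, 0, 12*u), r_v = (0, 1, 12*v). Then
  E = r_u · r_u = 144*u^2 + 1,
  F = r_u · r_v = 144*u*v,
  G = r_v · r_v = 144*v^2 + 1.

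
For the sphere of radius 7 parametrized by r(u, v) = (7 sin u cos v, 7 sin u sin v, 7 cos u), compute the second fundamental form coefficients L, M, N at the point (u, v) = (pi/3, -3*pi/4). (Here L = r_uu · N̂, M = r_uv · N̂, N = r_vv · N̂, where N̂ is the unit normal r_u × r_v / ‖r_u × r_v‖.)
L = -7;  M = 0;  N = -21/4

Compute the unit normal N̂(u, v) = (sin(u)^2*cos(v)/Abs(sin(u)), sin(u)^2*sin(v)/Abs(sin(u)), sin(2*u)/(2*Abs(sin(u)))), and the second partials r_uu, r_uv, r_vv. Take dot products:
  L(u, v) = r_uu · N̂ = -7*sin(u)/Abs(sin(u)),
  M(u, v) = r_uv · N̂ = 0,
  N(u, v) = r_vv · N̂ = -7*sin(u)^3/Abs(sin(u)).
Evaluating at (u, v) = (pi/3, -3*pi/4):
  L = -7, M = 0, N = -21/4.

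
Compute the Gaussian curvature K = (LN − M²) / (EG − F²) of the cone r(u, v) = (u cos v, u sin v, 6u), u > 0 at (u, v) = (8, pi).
K = 0

Coefficients of the first fundamental form: E = 37, F = 0, G = u^2.
Coefficients of the second fundamental form: L = 0, M = 0, N = 6*sqrt(37)*u^2/(37*Abs(u)).
Assemble K = (LN − M²)/(EG − F²) = 0. At (u, v) = (8, pi): K = 0.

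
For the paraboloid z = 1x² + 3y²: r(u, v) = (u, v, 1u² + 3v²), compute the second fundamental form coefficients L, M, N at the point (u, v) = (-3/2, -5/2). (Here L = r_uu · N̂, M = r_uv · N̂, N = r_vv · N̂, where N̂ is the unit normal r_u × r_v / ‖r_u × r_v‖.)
L = 2*sqrt(235)/235;  M = 0;  N = 6*sqrt(235)/235

Compute the unit normal N̂(u, v) = (-2*u/sqrt(4*u^2 + 36*v^2 + 1), -6*v/sqrt(4*u^2 + 36*v^2 + 1), 1/sqrt(4*u^2 + 36*v^2 + 1)), and the second partials r_uu, r_uv, r_vv. Take dot products:
  L(u, v) = r_uu · N̂ = 2/sqrt(4*u^2 + 36*v^2 + 1),
  M(u, v) = r_uv · N̂ = 0,
  N(u, v) = r_vv · N̂ = 6/sqrt(4*u^2 + 36*v^2 + 1).
Evaluating at (u, v) = (-3/2, -5/2):
  L = 2*sqrt(235)/235, M = 0, N = 6*sqrt(235)/235.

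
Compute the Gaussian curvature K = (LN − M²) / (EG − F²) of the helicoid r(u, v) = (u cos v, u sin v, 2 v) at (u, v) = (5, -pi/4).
K = -4/841

Coefficients of the first fundamental form: E = 1, F = 0, G = u^2 + 4.
Coefficients of the second fundamental form: L = 0, M = -2/sqrt(u^2 + 4), N = 0.
Assemble K = (LN − M²)/(EG − F²) = -4/(u^2 + 4)^2. At (u, v) = (5, -pi/4): K = -4/841.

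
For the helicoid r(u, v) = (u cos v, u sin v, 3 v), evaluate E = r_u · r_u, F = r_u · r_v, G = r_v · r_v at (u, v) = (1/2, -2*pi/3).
E = 1;  F = 0;  G = 37/4

Partials: r_u = (cos(v), sin(v), 0), r_v = (-u*sin(v), u*cos(v), 3). As functions of (u, v):
  E = r_u · r_u = 1,
  F = r_u · r_v = 0,
  G = r_v · r_v = u^2 + 9.
Evaluating at (u, v) = (1/2, -2*pi/3): E = 1, F = 0, G = 37/4.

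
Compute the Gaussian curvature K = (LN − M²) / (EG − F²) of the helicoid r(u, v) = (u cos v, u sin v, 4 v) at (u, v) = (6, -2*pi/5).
K = -1/169

Coefficients of the first fundamental form: E = 1, F = 0, G = u^2 + 16.
Coefficients of the second fundamental form: L = 0, M = -4/sqrt(u^2 + 16), N = 0.
Assemble K = (LN − M²)/(EG − F²) = -16/(u^2 + 16)^2. At (u, v) = (6, -2*pi/5): K = -1/169.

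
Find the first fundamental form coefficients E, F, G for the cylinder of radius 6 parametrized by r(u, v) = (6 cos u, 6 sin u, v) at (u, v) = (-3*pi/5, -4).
E = 36;  F = 0;  G = 1

Partials: r_u = (-6*sin(u), 6*cos(u), 0), r_v = (0, 0, 1). As functions of (u, v):
  E = r_u · r_u = 36,
  F = r_u · r_v = 0,
  G = r_v · r_v = 1.
Evaluating at (u, v) = (-3*pi/5, -4): E = 36, F = 0, G = 1.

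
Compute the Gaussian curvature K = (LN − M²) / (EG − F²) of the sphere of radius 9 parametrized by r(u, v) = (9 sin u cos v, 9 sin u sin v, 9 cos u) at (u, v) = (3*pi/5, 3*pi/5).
K = 1/81

Coefficients of the first fundamental form: E = 81, F = 0, G = 81*sin(u)^2.
Coefficients of the second fundamental form: L = -9*sin(u)/Abs(sin(u)), M = 0, N = -9*sin(u)^3/Abs(sin(u)).
Assemble K = (LN − M²)/(EG − F²) = 1/81. At (u, v) = (3*pi/5, 3*pi/5): K = 1/81.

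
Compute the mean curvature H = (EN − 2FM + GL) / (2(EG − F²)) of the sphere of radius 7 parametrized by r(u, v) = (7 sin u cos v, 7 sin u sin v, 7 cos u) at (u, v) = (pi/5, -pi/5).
H = -1/7

With E = 49, F = 0, G = 49*sin(u)^2, L = -7*sin(u)/Abs(sin(u)), M = 0, N = -7*sin(u)^3/Abs(sin(u)), assemble
  H = (EN − 2FM + GL) / (2(EG − F²)) = -sin(u)/(7*Abs(sin(u))).
At (u, v) = (pi/5, -pi/5): H = -1/7.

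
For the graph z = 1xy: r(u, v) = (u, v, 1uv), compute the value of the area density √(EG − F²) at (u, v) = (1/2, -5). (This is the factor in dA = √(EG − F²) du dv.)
√(EG − F²)|_{(1/2, -5)} = sqrt(105)/2

E = v^2 + 1, F = u*v, G = u^2 + 1, so EG − F² = u^2 + v^2 + 1. Taking the positive square root: √(EG − F²) = sqrt(u^2 + v^2 + 1). At (u, v) = (1/2, -5): sqrt(105)/2.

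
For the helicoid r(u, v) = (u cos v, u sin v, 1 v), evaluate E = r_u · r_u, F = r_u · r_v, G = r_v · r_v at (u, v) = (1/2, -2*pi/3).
E = 1;  F = 0;  G = 5/4

Partials: r_u = (cos(v), sin(v), 0), r_v = (-u*sin(v), u*cos(v), 1). As functions of (u, v):
  E = r_u · r_u = 1,
  F = r_u · r_v = 0,
  G = r_v · r_v = u^2 + 1.
Evaluating at (u, v) = (1/2, -2*pi/3): E = 1, F = 0, G = 5/4.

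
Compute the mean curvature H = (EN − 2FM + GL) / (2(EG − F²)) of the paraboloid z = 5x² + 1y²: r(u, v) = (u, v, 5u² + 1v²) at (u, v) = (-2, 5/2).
H = 59*sqrt(426)/20164

With E = 100*u^2 + 1, F = 20*u*v, G = 4*v^2 + 1, L = 10/sqrt(100*u^2 + 4*v^2 + 1), M = 0, N = 2/sqrt(100*u^2 + 4*v^2 + 1), assemble
  H = (EN − 2FM + GL) / (2(EG − F²)) = 2*(50*u^2 + 10*v^2 + 3)/(100*u^2 + 4*v^2 + 1)^(3/2).
At (u, v) = (-2, 5/2): H = 59*sqrt(426)/20164.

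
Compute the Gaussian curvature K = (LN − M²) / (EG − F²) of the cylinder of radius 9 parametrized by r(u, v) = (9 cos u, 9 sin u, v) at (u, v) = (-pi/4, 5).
K = 0

Coefficients of the first fundamental form: E = 81, F = 0, G = 1.
Coefficients of the second fundamental form: L = -9, M = 0, N = 0.
Assemble K = (LN − M²)/(EG − F²) = 0. At (u, v) = (-pi/4, 5): K = 0.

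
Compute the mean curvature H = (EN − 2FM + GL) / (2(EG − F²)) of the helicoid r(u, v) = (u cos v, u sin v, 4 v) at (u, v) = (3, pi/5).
H = 0

With E = 1, F = 0, G = u^2 + 16, L = 0, M = -4/sqrt(u^2 + 16), N = 0, assemble
  H = (EN − 2FM + GL) / (2(EG − F²)) = 0.
At (u, v) = (3, pi/5): H = 0.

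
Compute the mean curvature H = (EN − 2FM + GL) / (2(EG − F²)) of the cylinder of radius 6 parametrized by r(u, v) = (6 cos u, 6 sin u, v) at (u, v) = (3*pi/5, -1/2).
H = -1/12

With E = 36, F = 0, G = 1, L = -6, M = 0, N = 0, assemble
  H = (EN − 2FM + GL) / (2(EG − F²)) = -1/12.
At (u, v) = (3*pi/5, -1/2): H = -1/12.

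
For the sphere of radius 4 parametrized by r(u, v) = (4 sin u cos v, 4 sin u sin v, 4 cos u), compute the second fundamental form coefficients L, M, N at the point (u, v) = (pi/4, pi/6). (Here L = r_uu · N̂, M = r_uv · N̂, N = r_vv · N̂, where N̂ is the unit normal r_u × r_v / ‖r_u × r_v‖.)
L = -4;  M = 0;  N = -2

Compute the unit normal N̂(u, v) = (sin(u)^2*cos(v)/Abs(sin(u)), sin(u)^2*sin(v)/Abs(sin(u)), sin(2*u)/(2*Abs(sin(u)))), and the second partials r_uu, r_uv, r_vv. Take dot products:
  L(u, v) = r_uu · N̂ = -4*sin(u)/Abs(sin(u)),
  M(u, v) = r_uv · N̂ = 0,
  N(u, v) = r_vv · N̂ = -4*sin(u)^3/Abs(sin(u)).
Evaluating at (u, v) = (pi/4, pi/6):
  L = -4, M = 0, N = -2.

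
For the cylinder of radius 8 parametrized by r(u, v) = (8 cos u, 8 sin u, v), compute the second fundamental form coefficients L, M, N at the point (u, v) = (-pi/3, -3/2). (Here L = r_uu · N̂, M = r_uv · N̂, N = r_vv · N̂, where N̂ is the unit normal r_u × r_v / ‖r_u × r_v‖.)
L = -8;  M = 0;  N = 0

Compute the unit normal N̂(u, v) = (cos(u), sin(u), 0), and the second partials r_uu, r_uv, r_vv. Take dot products:
  L(u, v) = r_uu · N̂ = -8,
  M(u, v) = r_uv · N̂ = 0,
  N(u, v) = r_vv · N̂ = 0.
Evaluating at (u, v) = (-pi/3, -3/2):
  L = -8, M = 0, N = 0.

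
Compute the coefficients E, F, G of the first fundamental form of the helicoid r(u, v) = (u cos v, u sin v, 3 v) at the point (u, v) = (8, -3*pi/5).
E = 1;  F = 0;  G = 73

Partials: r_u = (cos(v), sin(v), 0), r_v = (-u*sin(v), u*cos(v), 3). As functions of (u, v):
  E = r_u · r_u = 1,
  F = r_u · r_v = 0,
  G = r_v · r_v = u^2 + 9.
Evaluating at (u, v) = (8, -3*pi/5): E = 1, F = 0, G = 73.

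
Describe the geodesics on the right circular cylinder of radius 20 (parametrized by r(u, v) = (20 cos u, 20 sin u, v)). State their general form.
The cylinder is flat (K = 0) and locally isometric to the plane via the development (u, v) ↦ (20 u, v). Geodesics are the pre-images of straight lines: circles (v constant), vertical lines (u constant), and helices (v = c · u + d) for constants c, d.

A right cylinder has E = 20², F = 0, G = 1, so EG − F² = 20², and L = −20, M = N = 0, giving K = (LN − M²)/(EG − F²) = 0 everywhere. A flat surface is locally isometric to the Euclidean plane via the map (u, v) ↦ (20 u, v). Straight lines in the (x̃, ỹ) plane pull back to: (a) horizontal circles (v = const), (b) vertical generators (u = const), and (c) helices (20 u tan θ = v, i.e. v = c · u + d).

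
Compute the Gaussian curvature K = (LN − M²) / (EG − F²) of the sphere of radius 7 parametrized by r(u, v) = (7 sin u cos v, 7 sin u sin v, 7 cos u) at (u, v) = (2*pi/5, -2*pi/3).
K = 1/49

Coefficients of the first fundamental form: E = 49, F = 0, G = 49*sin(u)^2.
Coefficients of the second fundamental form: L = -7*sin(u)/Abs(sin(u)), M = 0, N = -7*sin(u)^3/Abs(sin(u)).
Assemble K = (LN − M²)/(EG − F²) = 1/49. At (u, v) = (2*pi/5, -2*pi/3): K = 1/49.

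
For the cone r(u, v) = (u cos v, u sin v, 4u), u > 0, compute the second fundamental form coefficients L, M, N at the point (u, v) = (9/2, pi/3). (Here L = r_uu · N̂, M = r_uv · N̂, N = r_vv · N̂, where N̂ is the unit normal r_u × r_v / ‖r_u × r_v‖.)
L = 0;  M = 0;  N = 18*sqrt(17)/17

Compute the unit normal N̂(u, v) = (-4*sqrt(17)*u*cos(v)/(17*Abs(u)), -4*sqrt(17)*u*sin(v)/(17*Abs(u)), sqrt(17)*u/(17*Abs(u))), and the second partials r_uu, r_uv, r_vv. Take dot products:
  L(u, v) = r_uu · N̂ = 0,
  M(u, v) = r_uv · N̂ = 0,
  N(u, v) = r_vv · N̂ = 4*sqrt(17)*u^2/(17*Abs(u)).
Evaluating at (u, v) = (9/2, pi/3):
  L = 0, M = 0, N = 18*sqrt(17)/17.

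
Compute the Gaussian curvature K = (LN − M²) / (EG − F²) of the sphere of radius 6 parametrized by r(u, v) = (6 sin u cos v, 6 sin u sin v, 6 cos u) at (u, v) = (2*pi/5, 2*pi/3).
K = 1/36

Coefficients of the first fundamental form: E = 36, F = 0, G = 36*sin(u)^2.
Coefficients of the second fundamental form: L = -6*sin(u)/Abs(sin(u)), M = 0, N = -6*sin(u)^3/Abs(sin(u)).
Assemble K = (LN − M²)/(EG − F²) = 1/36. At (u, v) = (2*pi/5, 2*pi/3): K = 1/36.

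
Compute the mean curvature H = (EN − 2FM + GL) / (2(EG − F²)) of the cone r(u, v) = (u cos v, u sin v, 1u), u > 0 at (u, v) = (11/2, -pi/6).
H = sqrt(2)/22

With E = 2, F = 0, G = u^2, L = 0, M = 0, N = sqrt(2)*u^2/(2*Abs(u)), assemble
  H = (EN − 2FM + GL) / (2(EG − F²)) = sqrt(2)/(4*Abs(u)).
At (u, v) = (11/2, -pi/6): H = sqrt(2)/22.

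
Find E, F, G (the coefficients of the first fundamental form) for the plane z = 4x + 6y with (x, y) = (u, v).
E = 17;  F = 24;  G = 37

Compute partials: r_u = (1, 0, 4), r_v = (0, 1, 6). Then
  E = r_u · r_u = 17,
  F = r_u · r_v = 24,
  G = r_v · r_v = 37.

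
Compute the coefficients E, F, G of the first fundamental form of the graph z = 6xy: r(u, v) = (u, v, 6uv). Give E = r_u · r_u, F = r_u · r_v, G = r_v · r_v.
E = 36*v^2 + 1;  F = 36*u*v;  G = 36*u^2 + 1

Compute partials: r_u = (1, 0, 6*v), r_v = (0, 1, 6*u). Then
  E = r_u · r_u = 36*v^2 + 1,
  F = r_u · r_v = 36*u*v,
  G = r_v · r_v = 36*u^2 + 1.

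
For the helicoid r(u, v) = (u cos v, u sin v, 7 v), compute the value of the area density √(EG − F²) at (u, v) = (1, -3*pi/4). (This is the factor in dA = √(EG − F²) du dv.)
√(EG − F²)|_{(1, -3*pi/4)} = 5*sqrt(2)

E = 1, F = 0, G = u^2 + 49, so EG − F² = u^2 + 49. Taking the positive square root: √(EG − F²) = sqrt(u^2 + 49). At (u, v) = (1, -3*pi/4): 5*sqrt(2).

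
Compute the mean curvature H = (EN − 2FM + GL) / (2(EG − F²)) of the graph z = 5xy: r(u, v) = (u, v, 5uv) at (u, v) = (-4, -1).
H = -125*sqrt(426)/45369

With E = 25*v^2 + 1, F = 25*u*v, G = 25*u^2 + 1, L = 0, M = 5/sqrt(25*u^2 + 25*v^2 + 1), N = 0, assemble
  H = (EN − 2FM + GL) / (2(EG − F²)) = -125*u*v/(25*u^2 + 25*v^2 + 1)^(3/2).
At (u, v) = (-4, -1): H = -125*sqrt(426)/45369.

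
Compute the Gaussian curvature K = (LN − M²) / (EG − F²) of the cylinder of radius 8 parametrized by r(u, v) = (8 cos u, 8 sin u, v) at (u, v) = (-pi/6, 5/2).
K = 0

Coefficients of the first fundamental form: E = 64, F = 0, G = 1.
Coefficients of the second fundamental form: L = -8, M = 0, N = 0.
Assemble K = (LN − M²)/(EG − F²) = 0. At (u, v) = (-pi/6, 5/2): K = 0.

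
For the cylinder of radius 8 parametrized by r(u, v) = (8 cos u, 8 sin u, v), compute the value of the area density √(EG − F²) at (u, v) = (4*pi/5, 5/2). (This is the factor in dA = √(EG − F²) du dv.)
√(EG − F²)|_{(4*pi/5, 5/2)} = 8

E = 64, F = 0, G = 1, so EG − F² = 64. Taking the positive square root: √(EG − F²) = 8. At (u, v) = (4*pi/5, 5/2): 8.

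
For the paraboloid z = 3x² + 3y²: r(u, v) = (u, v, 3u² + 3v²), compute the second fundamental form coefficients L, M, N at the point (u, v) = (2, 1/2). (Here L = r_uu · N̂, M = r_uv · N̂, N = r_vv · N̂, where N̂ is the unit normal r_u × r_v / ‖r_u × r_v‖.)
L = 3*sqrt(154)/77;  M = 0;  N = 3*sqrt(154)/77

Compute the unit normal N̂(u, v) = (-6*u/sqrt(36*u^2 + 36*v^2 + 1), -6*v/sqrt(36*u^2 + 36*v^2 + 1), 1/sqrt(36*u^2 + 36*v^2 + 1)), and the second partials r_uu, r_uv, r_vv. Take dot products:
  L(u, v) = r_uu · N̂ = 6/sqrt(36*u^2 + 36*v^2 + 1),
  M(u, v) = r_uv · N̂ = 0,
  N(u, v) = r_vv · N̂ = 6/sqrt(36*u^2 + 36*v^2 + 1).
Evaluating at (u, v) = (2, 1/2):
  L = 3*sqrt(154)/77, M = 0, N = 3*sqrt(154)/77.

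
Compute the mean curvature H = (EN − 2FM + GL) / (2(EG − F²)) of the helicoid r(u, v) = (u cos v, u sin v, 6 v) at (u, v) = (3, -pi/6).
H = 0

With E = 1, F = 0, G = u^2 + 36, L = 0, M = -6/sqrt(u^2 + 36), N = 0, assemble
  H = (EN − 2FM + GL) / (2(EG − F²)) = 0.
At (u, v) = (3, -pi/6): H = 0.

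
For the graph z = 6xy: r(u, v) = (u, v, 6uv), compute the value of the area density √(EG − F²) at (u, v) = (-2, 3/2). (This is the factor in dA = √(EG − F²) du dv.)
√(EG − F²)|_{(-2, 3/2)} = sqrt(226)

E = 36*v^2 + 1, F = 36*u*v, G = 36*u^2 + 1, so EG − F² = 36*u^2 + 36*v^2 + 1. Taking the positive square root: √(EG − F²) = sqrt(36*u^2 + 36*v^2 + 1). At (u, v) = (-2, 3/2): sqrt(226).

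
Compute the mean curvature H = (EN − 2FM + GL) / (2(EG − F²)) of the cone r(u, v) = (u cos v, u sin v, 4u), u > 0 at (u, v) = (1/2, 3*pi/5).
H = 4*sqrt(17)/17

With E = 17, F = 0, G = u^2, L = 0, M = 0, N = 4*sqrt(17)*u^2/(17*Abs(u)), assemble
  H = (EN − 2FM + GL) / (2(EG − F²)) = 2*sqrt(17)/(17*Abs(u)).
At (u, v) = (1/2, 3*pi/5): H = 4*sqrt(17)/17.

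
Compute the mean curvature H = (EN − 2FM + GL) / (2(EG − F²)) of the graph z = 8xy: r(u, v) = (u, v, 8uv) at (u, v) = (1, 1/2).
H = -256/729

With E = 64*v^2 + 1, F = 64*u*v, G = 64*u^2 + 1, L = 0, M = 8/sqrt(64*u^2 + 64*v^2 + 1), N = 0, assemble
  H = (EN − 2FM + GL) / (2(EG − F²)) = -512*u*v/(64*u^2 + 64*v^2 + 1)^(3/2).
At (u, v) = (1, 1/2): H = -256/729.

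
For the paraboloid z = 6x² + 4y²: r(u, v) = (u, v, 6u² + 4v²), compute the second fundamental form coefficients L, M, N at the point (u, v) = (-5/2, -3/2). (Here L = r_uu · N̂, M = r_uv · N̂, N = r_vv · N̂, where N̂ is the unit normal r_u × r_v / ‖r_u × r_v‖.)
L = 12*sqrt(1045)/1045;  M = 0;  N = 8*sqrt(1045)/1045

Compute the unit normal N̂(u, v) = (-12*u/sqrt(144*u^2 + 64*v^2 + 1), -8*v/sqrt(144*u^2 + 64*v^2 + 1), 1/sqrt(144*u^2 + 64*v^2 + 1)), and the second partials r_uu, r_uv, r_vv. Take dot products:
  L(u, v) = r_uu · N̂ = 12/sqrt(144*u^2 + 64*v^2 + 1),
  M(u, v) = r_uv · N̂ = 0,
  N(u, v) = r_vv · N̂ = 8/sqrt(144*u^2 + 64*v^2 + 1).
Evaluating at (u, v) = (-5/2, -3/2):
  L = 12*sqrt(1045)/1045, M = 0, N = 8*sqrt(1045)/1045.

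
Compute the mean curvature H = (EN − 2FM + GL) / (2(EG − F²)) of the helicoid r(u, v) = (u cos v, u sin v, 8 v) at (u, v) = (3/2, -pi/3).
H = 0

With E = 1, F = 0, G = u^2 + 64, L = 0, M = -8/sqrt(u^2 + 64), N = 0, assemble
  H = (EN − 2FM + GL) / (2(EG − F²)) = 0.
At (u, v) = (3/2, -pi/3): H = 0.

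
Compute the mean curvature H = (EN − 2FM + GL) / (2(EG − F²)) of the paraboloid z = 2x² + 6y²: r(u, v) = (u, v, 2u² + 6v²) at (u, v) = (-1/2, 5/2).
H = 1832*sqrt(905)/819025

With E = 16*u^2 + 1, F = 48*u*v, G = 144*v^2 + 1, L = 4/sqrt(16*u^2 + 144*v^2 + 1), M = 0, N = 12/sqrt(16*u^2 + 144*v^2 + 1), assemble
  H = (EN − 2FM + GL) / (2(EG − F²)) = 8*(12*u^2 + 36*v^2 + 1)/(16*u^2 + 144*v^2 + 1)^(3/2).
At (u, v) = (-1/2, 5/2): H = 1832*sqrt(905)/819025.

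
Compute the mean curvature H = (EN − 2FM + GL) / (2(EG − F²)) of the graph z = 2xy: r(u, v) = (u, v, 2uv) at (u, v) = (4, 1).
H = -32*sqrt(69)/4761

With E = 4*v^2 + 1, F = 4*u*v, G = 4*u^2 + 1, L = 0, M = 2/sqrt(4*u^2 + 4*v^2 + 1), N = 0, assemble
  H = (EN − 2FM + GL) / (2(EG − F²)) = -8*u*v/(4*u^2 + 4*v^2 + 1)^(3/2).
At (u, v) = (4, 1): H = -32*sqrt(69)/4761.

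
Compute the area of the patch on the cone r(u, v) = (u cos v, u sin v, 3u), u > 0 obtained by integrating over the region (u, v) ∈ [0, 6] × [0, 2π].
Area = 36*sqrt(10)*pi

Area = ∫∫ √(EG − F²) du dv with √(EG − F²) = sqrt(10)*Abs(u). Integrating over [0, 6] × [0, 2π] gives 36*sqrt(10)*pi.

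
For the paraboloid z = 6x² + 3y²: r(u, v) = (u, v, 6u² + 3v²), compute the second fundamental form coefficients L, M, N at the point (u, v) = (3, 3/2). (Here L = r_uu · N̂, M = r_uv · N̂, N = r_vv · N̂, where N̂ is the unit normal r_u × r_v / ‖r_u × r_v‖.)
L = 6*sqrt(1378)/689;  M = 0;  N = 3*sqrt(1378)/689

Compute the unit normal N̂(u, v) = (-12*u/sqrt(144*u^2 + 36*v^2 + 1), -6*v/sqrt(144*u^2 + 36*v^2 + 1), 1/sqrt(144*u^2 + 36*v^2 + 1)), and the second partials r_uu, r_uv, r_vv. Take dot products:
  L(u, v) = r_uu · N̂ = 12/sqrt(144*u^2 + 36*v^2 + 1),
  M(u, v) = r_uv · N̂ = 0,
  N(u, v) = r_vv · N̂ = 6/sqrt(144*u^2 + 36*v^2 + 1).
Evaluating at (u, v) = (3, 3/2):
  L = 6*sqrt(1378)/689, M = 0, N = 3*sqrt(1378)/689.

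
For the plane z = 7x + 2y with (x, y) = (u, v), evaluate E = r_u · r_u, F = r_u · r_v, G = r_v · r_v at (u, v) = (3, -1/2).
E = 50;  F = 14;  G = 5

Partials: r_u = (1, 0, 7), r_v = (0, 1, 2). As functions of (u, v):
  E = r_u · r_u = 50,
  F = r_u · r_v = 14,
  G = r_v · r_v = 5.
Evaluating at (u, v) = (3, -1/2): E = 50, F = 14, G = 5.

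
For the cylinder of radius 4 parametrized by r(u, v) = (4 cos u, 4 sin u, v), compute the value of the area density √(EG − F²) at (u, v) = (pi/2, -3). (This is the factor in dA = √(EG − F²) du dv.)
√(EG − F²)|_{(pi/2, -3)} = 4

E = 16, F = 0, G = 1, so EG − F² = 16. Taking the positive square root: √(EG − F²) = 4. At (u, v) = (pi/2, -3): 4.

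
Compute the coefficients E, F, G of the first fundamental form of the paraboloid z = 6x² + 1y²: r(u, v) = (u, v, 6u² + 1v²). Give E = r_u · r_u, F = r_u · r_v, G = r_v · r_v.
E = 144*u^2 + 1;  F = 24*u*v;  G = 4*v^2 + 1

Compute partials: r_u = (1, 0, 12*u), r_v = (0, 1, 2*v). Then
  E = r_u · r_u = 144*u^2 + 1,
  F = r_u · r_v = 24*u*v,
  G = r_v · r_v = 4*v^2 + 1.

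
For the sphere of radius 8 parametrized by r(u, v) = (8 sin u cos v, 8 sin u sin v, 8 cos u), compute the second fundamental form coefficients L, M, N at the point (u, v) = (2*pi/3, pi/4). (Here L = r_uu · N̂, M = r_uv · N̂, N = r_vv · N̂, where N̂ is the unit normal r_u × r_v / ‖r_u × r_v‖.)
L = -8;  M = 0;  N = -6

Compute the unit normal N̂(u, v) = (sin(u)^2*cos(v)/Abs(sin(u)), sin(u)^2*sin(v)/Abs(sin(u)), sin(2*u)/(2*Abs(sin(u)))), and the second partials r_uu, r_uv, r_vv. Take dot products:
  L(u, v) = r_uu · N̂ = -8*sin(u)/Abs(sin(u)),
  M(u, v) = r_uv · N̂ = 0,
  N(u, v) = r_vv · N̂ = -8*sin(u)^3/Abs(sin(u)).
Evaluating at (u, v) = (2*pi/3, pi/4):
  L = -8, M = 0, N = -6.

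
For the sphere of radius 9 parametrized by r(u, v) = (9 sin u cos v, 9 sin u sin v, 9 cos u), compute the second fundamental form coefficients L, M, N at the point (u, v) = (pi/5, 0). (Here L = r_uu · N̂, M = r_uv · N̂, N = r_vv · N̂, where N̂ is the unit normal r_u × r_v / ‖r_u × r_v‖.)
L = -9;  M = 0;  N = -45/8 + 9*sqrt(5)/8

Compute the unit normal N̂(u, v) = (sin(u)^2*cos(v)/Abs(sin(u)), sin(u)^2*sin(v)/Abs(sin(u)), sin(2*u)/(2*Abs(sin(u)))), and the second partials r_uu, r_uv, r_vv. Take dot products:
  L(u, v) = r_uu · N̂ = -9*sin(u)/Abs(sin(u)),
  M(u, v) = r_uv · N̂ = 0,
  N(u, v) = r_vv · N̂ = -9*sin(u)^3/Abs(sin(u)).
Evaluating at (u, v) = (pi/5, 0):
  L = -9, M = 0, N = -45/8 + 9*sqrt(5)/8.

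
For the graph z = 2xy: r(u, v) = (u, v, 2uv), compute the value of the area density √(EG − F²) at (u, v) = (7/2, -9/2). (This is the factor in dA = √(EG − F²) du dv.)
√(EG − F²)|_{(7/2, -9/2)} = sqrt(131)

E = 4*v^2 + 1, F = 4*u*v, G = 4*u^2 + 1, so EG − F² = 4*u^2 + 4*v^2 + 1. Taking the positive square root: √(EG − F²) = sqrt(4*u^2 + 4*v^2 + 1). At (u, v) = (7/2, -9/2): sqrt(131).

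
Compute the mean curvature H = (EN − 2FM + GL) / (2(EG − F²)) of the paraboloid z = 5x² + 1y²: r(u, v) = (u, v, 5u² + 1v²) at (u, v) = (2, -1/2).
H = 137*sqrt(402)/53868

With E = 100*u^2 + 1, F = 20*u*v, G = 4*v^2 + 1, L = 10/sqrt(100*u^2 + 4*v^2 + 1), M = 0, N = 2/sqrt(100*u^2 + 4*v^2 + 1), assemble
  H = (EN − 2FM + GL) / (2(EG − F²)) = 2*(50*u^2 + 10*v^2 + 3)/(100*u^2 + 4*v^2 + 1)^(3/2).
At (u, v) = (2, -1/2): H = 137*sqrt(402)/53868.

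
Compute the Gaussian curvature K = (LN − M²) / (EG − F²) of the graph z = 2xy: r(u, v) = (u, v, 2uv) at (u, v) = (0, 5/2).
K = -1/169

Coefficients of the first fundamental form: E = 4*v^2 + 1, F = 4*u*v, G = 4*u^2 + 1.
Coefficients of the second fundamental form: L = 0, M = 2/sqrt(4*u^2 + 4*v^2 + 1), N = 0.
Assemble K = (LN − M²)/(EG − F²) = -4/(16*u^4 + 32*u^2*v^2 + 8*u^2 + 16*v^4 + 8*v^2 + 1). At (u, v) = (0, 5/2): K = -1/169.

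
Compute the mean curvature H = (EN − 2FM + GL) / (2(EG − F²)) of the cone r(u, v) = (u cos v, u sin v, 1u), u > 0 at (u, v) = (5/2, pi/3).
H = sqrt(2)/10

With E = 2, F = 0, G = u^2, L = 0, M = 0, N = sqrt(2)*u^2/(2*Abs(u)), assemble
  H = (EN − 2FM + GL) / (2(EG − F²)) = sqrt(2)/(4*Abs(u)).
At (u, v) = (5/2, pi/3): H = sqrt(2)/10.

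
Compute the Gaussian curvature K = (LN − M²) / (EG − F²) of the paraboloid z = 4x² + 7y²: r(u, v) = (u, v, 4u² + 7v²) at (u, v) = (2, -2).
K = 112/1083681

Coefficients of the first fundamental form: E = 64*u^2 + 1, F = 112*u*v, G = 196*v^2 + 1.
Coefficients of the second fundamental form: L = 8/sqrt(64*u^2 + 196*v^2 + 1), M = 0, N = 14/sqrt(64*u^2 + 196*v^2 + 1).
Assemble K = (LN − M²)/(EG − F²) = 112/(4096*u^4 + 25088*u^2*v^2 + 128*u^2 + 38416*v^4 + 392*v^2 + 1). At (u, v) = (2, -2): K = 112/1083681.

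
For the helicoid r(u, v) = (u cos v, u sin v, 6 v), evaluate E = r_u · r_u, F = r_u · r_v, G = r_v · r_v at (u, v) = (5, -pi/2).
E = 1;  F = 0;  G = 61

Partials: r_u = (cos(v), sin(v), 0), r_v = (-u*sin(v), u*cos(v), 6). As functions of (u, v):
  E = r_u · r_u = 1,
  F = r_u · r_v = 0,
  G = r_v · r_v = u^2 + 36.
Evaluating at (u, v) = (5, -pi/2): E = 1, F = 0, G = 61.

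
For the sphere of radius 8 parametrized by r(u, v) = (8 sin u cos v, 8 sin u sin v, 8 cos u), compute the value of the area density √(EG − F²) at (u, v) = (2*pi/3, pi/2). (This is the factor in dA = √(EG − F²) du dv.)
√(EG − F²)|_{(2*pi/3, pi/2)} = 32*sqrt(3)

E = 64, F = 0, G = 64*sin(u)^2, so EG − F² = 4096*sin(u)^2. Taking the positive square root: √(EG − F²) = 64*Abs(sin(u)). At (u, v) = (2*pi/3, pi/2): 32*sqrt(3).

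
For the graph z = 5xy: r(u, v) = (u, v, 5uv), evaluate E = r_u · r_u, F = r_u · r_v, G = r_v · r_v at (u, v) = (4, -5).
E = 626;  F = -500;  G = 401

Partials: r_u = (1, 0, 5*v), r_v = (0, 1, 5*u). As functions of (u, v):
  E = r_u · r_u = 25*v^2 + 1,
  F = r_u · r_v = 25*u*v,
  G = r_v · r_v = 25*u^2 + 1.
Evaluating at (u, v) = (4, -5): E = 626, F = -500, G = 401.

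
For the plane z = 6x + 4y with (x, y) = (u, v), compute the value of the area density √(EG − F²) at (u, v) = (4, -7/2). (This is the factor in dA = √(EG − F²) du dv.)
√(EG − F²)|_{(4, -7/2)} = sqrt(53)

E = 37, F = 24, G = 17, so EG − F² = 53. Taking the positive square root: √(EG − F²) = sqrt(53). At (u, v) = (4, -7/2): sqrt(53).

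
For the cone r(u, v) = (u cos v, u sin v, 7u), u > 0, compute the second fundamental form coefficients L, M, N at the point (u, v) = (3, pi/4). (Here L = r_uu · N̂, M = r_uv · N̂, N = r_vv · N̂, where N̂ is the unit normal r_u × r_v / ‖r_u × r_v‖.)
L = 0;  M = 0;  N = 21*sqrt(2)/10

Compute the unit normal N̂(u, v) = (-7*sqrt(2)*u*cos(v)/(10*Abs(u)), -7*sqrt(2)*u*sin(v)/(10*Abs(u)), sqrt(2)*u/(10*Abs(u))), and the second partials r_uu, r_uv, r_vv. Take dot products:
  L(u, v) = r_uu · N̂ = 0,
  M(u, v) = r_uv · N̂ = 0,
  N(u, v) = r_vv · N̂ = 7*sqrt(2)*u^2/(10*Abs(u)).
Evaluating at (u, v) = (3, pi/4):
  L = 0, M = 0, N = 21*sqrt(2)/10.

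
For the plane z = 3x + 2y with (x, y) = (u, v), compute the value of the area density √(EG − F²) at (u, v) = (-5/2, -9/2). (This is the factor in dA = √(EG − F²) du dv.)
√(EG − F²)|_{(-5/2, -9/2)} = sqrt(14)

E = 10, F = 6, G = 5, so EG − F² = 14. Taking the positive square root: √(EG − F²) = sqrt(14). At (u, v) = (-5/2, -9/2): sqrt(14).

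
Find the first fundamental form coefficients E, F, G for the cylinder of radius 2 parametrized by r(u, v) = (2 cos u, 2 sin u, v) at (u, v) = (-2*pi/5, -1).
E = 4;  F = 0;  G = 1

Partials: r_u = (-2*sin(u), 2*cos(u), 0), r_v = (0, 0, 1). As functions of (u, v):
  E = r_u · r_u = 4,
  F = r_u · r_v = 0,
  G = r_v · r_v = 1.
Evaluating at (u, v) = (-2*pi/5, -1): E = 4, F = 0, G = 1.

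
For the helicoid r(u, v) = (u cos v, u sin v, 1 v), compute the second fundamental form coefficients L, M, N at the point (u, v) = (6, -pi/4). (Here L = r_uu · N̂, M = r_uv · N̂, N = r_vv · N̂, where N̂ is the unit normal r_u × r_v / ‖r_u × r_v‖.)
L = 0;  M = -sqrt(37)/37;  N = 0

Compute the unit normal N̂(u, v) = (sin(v)/sqrt(u^2 + 1), -cos(v)/sqrt(u^2 + 1), u/sqrt(u^2 + 1)), and the second partials r_uu, r_uv, r_vv. Take dot products:
  L(u, v) = r_uu · N̂ = 0,
  M(u, v) = r_uv · N̂ = -1/sqrt(u^2 + 1),
  N(u, v) = r_vv · N̂ = 0.
Evaluating at (u, v) = (6, -pi/4):
  L = 0, M = -sqrt(37)/37, N = 0.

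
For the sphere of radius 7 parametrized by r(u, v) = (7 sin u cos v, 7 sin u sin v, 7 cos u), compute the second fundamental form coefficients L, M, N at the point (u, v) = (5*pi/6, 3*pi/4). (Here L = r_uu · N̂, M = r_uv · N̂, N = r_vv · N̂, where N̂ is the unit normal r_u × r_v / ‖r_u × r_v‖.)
L = -7;  M = 0;  N = -7/4

Compute the unit normal N̂(u, v) = (sin(u)^2*cos(v)/Abs(sin(u)), sin(u)^2*sin(v)/Abs(sin(u)), sin(2*u)/(2*Abs(sin(u)))), and the second partials r_uu, r_uv, r_vv. Take dot products:
  L(u, v) = r_uu · N̂ = -7*sin(u)/Abs(sin(u)),
  M(u, v) = r_uv · N̂ = 0,
  N(u, v) = r_vv · N̂ = -7*sin(u)^3/Abs(sin(u)).
Evaluating at (u, v) = (5*pi/6, 3*pi/4):
  L = -7, M = 0, N = -7/4.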